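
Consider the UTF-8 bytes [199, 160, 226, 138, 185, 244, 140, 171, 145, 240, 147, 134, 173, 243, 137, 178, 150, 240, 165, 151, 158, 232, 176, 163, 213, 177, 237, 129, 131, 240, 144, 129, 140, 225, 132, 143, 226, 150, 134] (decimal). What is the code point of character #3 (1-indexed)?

Offset 0: leading byte 0xC7 = 11000111 → 2-byte char #1 = C7 A0.
Offset 2: leading byte 0xE2 = 11100010 → 3-byte char #2 = E2 8A B9.
Offset 5: leading byte 0xF4 = 11110100 → 4-byte char #3 = F4 8C AB 91.
Leading byte 0xF4 = 11110100 matches 11110xxx → 4-byte sequence.
Byte 1: 0xF4 = 11110100, payload 100 (3 bits).
Byte 2: 0x8C = 10001100 (10xxxxxx ✓), payload 001100.
Byte 3: 0xAB = 10101011 (10xxxxxx ✓), payload 101011.
Byte 4: 0x91 = 10010001 (10xxxxxx ✓), payload 010001.
Concatenate: 100001100101011010001 = 0x10CAD1 (21 bits → U+10CAD1).

U+10CAD1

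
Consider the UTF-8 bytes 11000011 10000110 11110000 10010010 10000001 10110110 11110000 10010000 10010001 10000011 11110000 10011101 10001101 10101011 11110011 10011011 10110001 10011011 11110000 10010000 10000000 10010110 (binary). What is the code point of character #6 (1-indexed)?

Offset 0: leading byte 0xC3 = 11000011 → 2-byte char #1 = C3 86.
Offset 2: leading byte 0xF0 = 11110000 → 4-byte char #2 = F0 92 81 B6.
Offset 6: leading byte 0xF0 = 11110000 → 4-byte char #3 = F0 90 91 83.
Offset 10: leading byte 0xF0 = 11110000 → 4-byte char #4 = F0 9D 8D AB.
Offset 14: leading byte 0xF3 = 11110011 → 4-byte char #5 = F3 9B B1 9B.
Offset 18: leading byte 0xF0 = 11110000 → 4-byte char #6 = F0 90 80 96.
Leading byte 0xF0 = 11110000 matches 11110xxx → 4-byte sequence.
Byte 1: 0xF0 = 11110000, payload 000 (3 bits).
Byte 2: 0x90 = 10010000 (10xxxxxx ✓), payload 010000.
Byte 3: 0x80 = 10000000 (10xxxxxx ✓), payload 000000.
Byte 4: 0x96 = 10010110 (10xxxxxx ✓), payload 010110.
Concatenate: 000010000000000010110 = 0x10016 (21 bits → U+10016).

U+10016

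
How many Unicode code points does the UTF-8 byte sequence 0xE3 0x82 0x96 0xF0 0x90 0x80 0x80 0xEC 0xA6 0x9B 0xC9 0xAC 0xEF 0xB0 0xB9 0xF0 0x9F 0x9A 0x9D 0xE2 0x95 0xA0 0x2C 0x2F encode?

9

Byte at offset 0: 0xE3 = 11100011 → 3-byte char (#1). Advance 3.
Byte at offset 3: 0xF0 = 11110000 → 4-byte char (#2). Advance 4.
Byte at offset 7: 0xEC = 11101100 → 3-byte char (#3). Advance 3.
Byte at offset 10: 0xC9 = 11001001 → 2-byte char (#4). Advance 2.
Byte at offset 12: 0xEF = 11101111 → 3-byte char (#5). Advance 3.
Byte at offset 15: 0xF0 = 11110000 → 4-byte char (#6). Advance 4.
Byte at offset 19: 0xE2 = 11100010 → 3-byte char (#7). Advance 3.
Byte at offset 22: 0x2C = 00101100 → 1-byte char (#8). Advance 1.
Byte at offset 23: 0x2F = 00101111 → 1-byte char (#9). Advance 1.
Reached end at offset 24 after 9 code points.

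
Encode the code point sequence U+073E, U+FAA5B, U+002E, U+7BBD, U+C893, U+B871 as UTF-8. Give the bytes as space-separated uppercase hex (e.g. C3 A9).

DC BE F3 BA A9 9B 2E E7 AE BD EC A2 93 EB A1 B1

U+073E: 2-byte form → DC BE.
U+FAA5B: 4-byte form → F3 BA A9 9B.
U+002E: 1-byte form → 2E.
U+7BBD: 3-byte form → E7 AE BD.
U+C893: 3-byte form → EC A2 93.
U+B871: 3-byte form → EB A1 B1.
Concatenated (16 bytes): DC BE F3 BA A9 9B 2E E7 AE BD EC A2 93 EB A1 B1.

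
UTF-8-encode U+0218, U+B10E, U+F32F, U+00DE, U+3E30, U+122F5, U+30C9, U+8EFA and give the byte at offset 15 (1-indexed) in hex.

0x92

1-indexed offset 15 is 0-indexed offset 14.
U+0218 → 2-byte form C8 98 at offsets 0–1.
U+B10E → 3-byte form EB 84 8E at offsets 2–4.
U+F32F → 3-byte form EF 8C AF at offsets 5–7.
U+00DE → 2-byte form C3 9E at offsets 8–9.
U+3E30 → 3-byte form E3 B8 B0 at offsets 10–12.
U+122F5 → 4-byte form F0 92 8B B5 at offsets 13–16.
Offset 14 falls in char 6's range; it's byte 2 of F0 92 8B B5 = 0x92.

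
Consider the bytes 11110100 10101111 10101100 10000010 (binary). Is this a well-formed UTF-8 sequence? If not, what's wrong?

Leading byte 0xF4 = 11110100 → 4-byte form.
Payload = 0x12FB02, which exceeds U+10FFFF, the maximum Unicode code point. (Leading bytes F5–FF, or F4 followed by ≥ 0x90, are invalid.)

invalid (encodes a value above U+10FFFF)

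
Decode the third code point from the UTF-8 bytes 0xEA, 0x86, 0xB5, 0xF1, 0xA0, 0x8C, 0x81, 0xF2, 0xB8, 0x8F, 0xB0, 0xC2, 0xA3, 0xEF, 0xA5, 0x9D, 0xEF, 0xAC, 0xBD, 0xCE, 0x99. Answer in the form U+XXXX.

U+B83F0

Offset 0: leading byte 0xEA = 11101010 → 3-byte char #1 = EA 86 B5.
Offset 3: leading byte 0xF1 = 11110001 → 4-byte char #2 = F1 A0 8C 81.
Offset 7: leading byte 0xF2 = 11110010 → 4-byte char #3 = F2 B8 8F B0.
Leading byte 0xF2 = 11110010 matches 11110xxx → 4-byte sequence.
Byte 1: 0xF2 = 11110010, payload 010 (3 bits).
Byte 2: 0xB8 = 10111000 (10xxxxxx ✓), payload 111000.
Byte 3: 0x8F = 10001111 (10xxxxxx ✓), payload 001111.
Byte 4: 0xB0 = 10110000 (10xxxxxx ✓), payload 110000.
Concatenate: 010111000001111110000 = 0xB83F0 (21 bits → U+B83F0).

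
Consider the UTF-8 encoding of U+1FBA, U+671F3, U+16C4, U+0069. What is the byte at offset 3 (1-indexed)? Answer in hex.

0xBA

1-indexed offset 3 is 0-indexed offset 2.
U+1FBA → 3-byte form E1 BE BA at offsets 0–2.
Offset 2 falls in char 1's range; it's byte 3 of E1 BE BA = 0xBA.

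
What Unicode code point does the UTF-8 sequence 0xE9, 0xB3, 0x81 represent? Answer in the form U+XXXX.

Leading byte 0xE9 = 11101001 matches 1110xxxx → 3-byte sequence.
Byte 1: 0xE9 = 11101001, payload 1001 (4 bits).
Byte 2: 0xB3 = 10110011 (10xxxxxx ✓), payload 110011.
Byte 3: 0x81 = 10000001 (10xxxxxx ✓), payload 000001.
Concatenate: 1001110011000001 = 0x9CC1 (16 bits → U+9CC1).

U+9CC1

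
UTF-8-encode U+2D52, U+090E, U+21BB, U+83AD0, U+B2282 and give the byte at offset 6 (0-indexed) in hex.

0xE2

U+2D52 → 3-byte form E2 B5 92 at offsets 0–2.
U+090E → 3-byte form E0 A4 8E at offsets 3–5.
U+21BB → 3-byte form E2 86 BB at offsets 6–8.
Offset 6 falls in char 3's range; it's byte 1 of E2 86 BB = 0xE2.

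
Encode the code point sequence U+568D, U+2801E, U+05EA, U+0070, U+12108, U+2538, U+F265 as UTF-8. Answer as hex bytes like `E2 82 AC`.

E5 9A 8D F0 A8 80 9E D7 AA 70 F0 92 84 88 E2 94 B8 EF 89 A5

U+568D: 3-byte form → E5 9A 8D.
U+2801E: 4-byte form → F0 A8 80 9E.
U+05EA: 2-byte form → D7 AA.
U+0070: 1-byte form → 70.
U+12108: 4-byte form → F0 92 84 88.
U+2538: 3-byte form → E2 94 B8.
U+F265: 3-byte form → EF 89 A5.
Concatenated (20 bytes): E5 9A 8D F0 A8 80 9E D7 AA 70 F0 92 84 88 E2 94 B8 EF 89 A5.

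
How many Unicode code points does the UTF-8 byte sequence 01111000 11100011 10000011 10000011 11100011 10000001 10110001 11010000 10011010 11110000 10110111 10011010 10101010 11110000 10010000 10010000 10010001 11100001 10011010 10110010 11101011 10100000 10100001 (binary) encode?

8

Byte at offset 0: 0x78 = 01111000 → 1-byte char (#1). Advance 1.
Byte at offset 1: 0xE3 = 11100011 → 3-byte char (#2). Advance 3.
Byte at offset 4: 0xE3 = 11100011 → 3-byte char (#3). Advance 3.
Byte at offset 7: 0xD0 = 11010000 → 2-byte char (#4). Advance 2.
Byte at offset 9: 0xF0 = 11110000 → 4-byte char (#5). Advance 4.
Byte at offset 13: 0xF0 = 11110000 → 4-byte char (#6). Advance 4.
Byte at offset 17: 0xE1 = 11100001 → 3-byte char (#7). Advance 3.
Byte at offset 20: 0xEB = 11101011 → 3-byte char (#8). Advance 3.
Reached end at offset 23 after 8 code points.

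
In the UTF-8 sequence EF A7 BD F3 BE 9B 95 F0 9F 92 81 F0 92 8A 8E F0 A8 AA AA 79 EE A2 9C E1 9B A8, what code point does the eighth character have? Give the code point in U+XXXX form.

Offset 0: leading byte 0xEF = 11101111 → 3-byte char #1 = EF A7 BD.
Offset 3: leading byte 0xF3 = 11110011 → 4-byte char #2 = F3 BE 9B 95.
Offset 7: leading byte 0xF0 = 11110000 → 4-byte char #3 = F0 9F 92 81.
Offset 11: leading byte 0xF0 = 11110000 → 4-byte char #4 = F0 92 8A 8E.
Offset 15: leading byte 0xF0 = 11110000 → 4-byte char #5 = F0 A8 AA AA.
Offset 19: leading byte 0x79 = 01111001 → 1-byte char #6 = 79.
Offset 20: leading byte 0xEE = 11101110 → 3-byte char #7 = EE A2 9C.
Offset 23: leading byte 0xE1 = 11100001 → 3-byte char #8 = E1 9B A8.
Leading byte 0xE1 = 11100001 matches 1110xxxx → 3-byte sequence.
Byte 1: 0xE1 = 11100001, payload 0001 (4 bits).
Byte 2: 0x9B = 10011011 (10xxxxxx ✓), payload 011011.
Byte 3: 0xA8 = 10101000 (10xxxxxx ✓), payload 101000.
Concatenate: 0001011011101000 = 0x16E8 (16 bits → U+16E8).

U+16E8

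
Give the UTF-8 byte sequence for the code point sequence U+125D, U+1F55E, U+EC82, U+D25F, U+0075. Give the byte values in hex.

E1 89 9D F0 9F 95 9E EE B2 82 ED 89 9F 75

U+125D: 3-byte form → E1 89 9D.
U+1F55E: 4-byte form → F0 9F 95 9E.
U+EC82: 3-byte form → EE B2 82.
U+D25F: 3-byte form → ED 89 9F.
U+0075: 1-byte form → 75.
Concatenated (14 bytes): E1 89 9D F0 9F 95 9E EE B2 82 ED 89 9F 75.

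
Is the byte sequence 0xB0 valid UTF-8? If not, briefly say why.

Byte 0xB0 = 10110000 has the form 10xxxxxx — a continuation byte — but there is no preceding leading byte.

invalid (continuation byte with no leading byte)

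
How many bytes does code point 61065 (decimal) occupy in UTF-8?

U+EE89 = 0xEE89. UTF-8 uses 1 byte below 0x80, 2 below 0x800, 3 below 0x10000, 4 up to 0x10FFFF. 0xEE89 is in U+0800–U+FFFF → 3 bytes.

3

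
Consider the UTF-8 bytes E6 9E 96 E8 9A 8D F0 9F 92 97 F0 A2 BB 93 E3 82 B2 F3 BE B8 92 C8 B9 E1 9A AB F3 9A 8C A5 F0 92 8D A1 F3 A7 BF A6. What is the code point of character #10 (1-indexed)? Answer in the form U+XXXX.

Offset 0: leading byte 0xE6 = 11100110 → 3-byte char #1 = E6 9E 96.
Offset 3: leading byte 0xE8 = 11101000 → 3-byte char #2 = E8 9A 8D.
Offset 6: leading byte 0xF0 = 11110000 → 4-byte char #3 = F0 9F 92 97.
Offset 10: leading byte 0xF0 = 11110000 → 4-byte char #4 = F0 A2 BB 93.
Offset 14: leading byte 0xE3 = 11100011 → 3-byte char #5 = E3 82 B2.
Offset 17: leading byte 0xF3 = 11110011 → 4-byte char #6 = F3 BE B8 92.
Offset 21: leading byte 0xC8 = 11001000 → 2-byte char #7 = C8 B9.
Offset 23: leading byte 0xE1 = 11100001 → 3-byte char #8 = E1 9A AB.
Offset 26: leading byte 0xF3 = 11110011 → 4-byte char #9 = F3 9A 8C A5.
Offset 30: leading byte 0xF0 = 11110000 → 4-byte char #10 = F0 92 8D A1.
Leading byte 0xF0 = 11110000 matches 11110xxx → 4-byte sequence.
Byte 1: 0xF0 = 11110000, payload 000 (3 bits).
Byte 2: 0x92 = 10010010 (10xxxxxx ✓), payload 010010.
Byte 3: 0x8D = 10001101 (10xxxxxx ✓), payload 001101.
Byte 4: 0xA1 = 10100001 (10xxxxxx ✓), payload 100001.
Concatenate: 000010010001101100001 = 0x12361 (21 bits → U+12361).

U+12361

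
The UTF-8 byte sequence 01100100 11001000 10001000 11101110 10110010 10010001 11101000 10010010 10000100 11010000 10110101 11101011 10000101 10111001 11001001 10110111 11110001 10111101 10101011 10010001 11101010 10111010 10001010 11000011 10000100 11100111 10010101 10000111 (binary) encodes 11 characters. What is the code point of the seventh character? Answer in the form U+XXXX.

U+0277

Offset 0: leading byte 0x64 = 01100100 → 1-byte char #1 = 64.
Offset 1: leading byte 0xC8 = 11001000 → 2-byte char #2 = C8 88.
Offset 3: leading byte 0xEE = 11101110 → 3-byte char #3 = EE B2 91.
Offset 6: leading byte 0xE8 = 11101000 → 3-byte char #4 = E8 92 84.
Offset 9: leading byte 0xD0 = 11010000 → 2-byte char #5 = D0 B5.
Offset 11: leading byte 0xEB = 11101011 → 3-byte char #6 = EB 85 B9.
Offset 14: leading byte 0xC9 = 11001001 → 2-byte char #7 = C9 B7.
Leading byte 0xC9 = 11001001 matches 110xxxxx → 2-byte sequence.
Byte 1: 0xC9 = 11001001, payload 01001 (5 bits).
Byte 2: 0xB7 = 10110111 (10xxxxxx ✓), payload 110111.
Concatenate: 01001110111 = 0x277 (11 bits → U+0277).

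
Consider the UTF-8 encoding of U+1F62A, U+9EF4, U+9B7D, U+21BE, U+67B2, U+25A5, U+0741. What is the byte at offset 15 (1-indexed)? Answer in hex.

0x9E

1-indexed offset 15 is 0-indexed offset 14.
U+1F62A → 4-byte form F0 9F 98 AA at offsets 0–3.
U+9EF4 → 3-byte form E9 BB B4 at offsets 4–6.
U+9B7D → 3-byte form E9 AD BD at offsets 7–9.
U+21BE → 3-byte form E2 86 BE at offsets 10–12.
U+67B2 → 3-byte form E6 9E B2 at offsets 13–15.
Offset 14 falls in char 5's range; it's byte 2 of E6 9E B2 = 0x9E.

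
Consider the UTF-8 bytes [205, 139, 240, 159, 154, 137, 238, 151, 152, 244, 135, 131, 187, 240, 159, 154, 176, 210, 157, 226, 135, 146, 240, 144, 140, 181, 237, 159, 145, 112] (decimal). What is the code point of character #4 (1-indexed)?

Offset 0: leading byte 0xCD = 11001101 → 2-byte char #1 = CD 8B.
Offset 2: leading byte 0xF0 = 11110000 → 4-byte char #2 = F0 9F 9A 89.
Offset 6: leading byte 0xEE = 11101110 → 3-byte char #3 = EE 97 98.
Offset 9: leading byte 0xF4 = 11110100 → 4-byte char #4 = F4 87 83 BB.
Leading byte 0xF4 = 11110100 matches 11110xxx → 4-byte sequence.
Byte 1: 0xF4 = 11110100, payload 100 (3 bits).
Byte 2: 0x87 = 10000111 (10xxxxxx ✓), payload 000111.
Byte 3: 0x83 = 10000011 (10xxxxxx ✓), payload 000011.
Byte 4: 0xBB = 10111011 (10xxxxxx ✓), payload 111011.
Concatenate: 100000111000011111011 = 0x1070FB (21 bits → U+1070FB).

U+1070FB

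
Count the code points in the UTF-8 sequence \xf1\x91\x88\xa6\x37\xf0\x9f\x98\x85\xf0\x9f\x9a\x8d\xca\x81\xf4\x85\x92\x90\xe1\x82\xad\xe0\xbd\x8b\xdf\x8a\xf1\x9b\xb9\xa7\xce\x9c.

11

Byte at offset 0: 0xF1 = 11110001 → 4-byte char (#1). Advance 4.
Byte at offset 4: 0x37 = 00110111 → 1-byte char (#2). Advance 1.
Byte at offset 5: 0xF0 = 11110000 → 4-byte char (#3). Advance 4.
Byte at offset 9: 0xF0 = 11110000 → 4-byte char (#4). Advance 4.
Byte at offset 13: 0xCA = 11001010 → 2-byte char (#5). Advance 2.
Byte at offset 15: 0xF4 = 11110100 → 4-byte char (#6). Advance 4.
Byte at offset 19: 0xE1 = 11100001 → 3-byte char (#7). Advance 3.
Byte at offset 22: 0xE0 = 11100000 → 3-byte char (#8). Advance 3.
Byte at offset 25: 0xDF = 11011111 → 2-byte char (#9). Advance 2.
Byte at offset 27: 0xF1 = 11110001 → 4-byte char (#10). Advance 4.
Byte at offset 31: 0xCE = 11001110 → 2-byte char (#11). Advance 2.
Reached end at offset 33 after 11 code points.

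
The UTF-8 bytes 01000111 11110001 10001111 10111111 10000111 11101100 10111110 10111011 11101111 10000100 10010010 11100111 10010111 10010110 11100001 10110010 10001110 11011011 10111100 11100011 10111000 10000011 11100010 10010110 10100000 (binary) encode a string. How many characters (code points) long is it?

9

Byte at offset 0: 0x47 = 01000111 → 1-byte char (#1). Advance 1.
Byte at offset 1: 0xF1 = 11110001 → 4-byte char (#2). Advance 4.
Byte at offset 5: 0xEC = 11101100 → 3-byte char (#3). Advance 3.
Byte at offset 8: 0xEF = 11101111 → 3-byte char (#4). Advance 3.
Byte at offset 11: 0xE7 = 11100111 → 3-byte char (#5). Advance 3.
Byte at offset 14: 0xE1 = 11100001 → 3-byte char (#6). Advance 3.
Byte at offset 17: 0xDB = 11011011 → 2-byte char (#7). Advance 2.
Byte at offset 19: 0xE3 = 11100011 → 3-byte char (#8). Advance 3.
Byte at offset 22: 0xE2 = 11100010 → 3-byte char (#9). Advance 3.
Reached end at offset 25 after 9 code points.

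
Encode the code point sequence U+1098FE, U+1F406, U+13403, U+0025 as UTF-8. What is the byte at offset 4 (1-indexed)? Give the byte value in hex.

1-indexed offset 4 is 0-indexed offset 3.
U+1098FE → 4-byte form F4 89 A3 BE at offsets 0–3.
Offset 3 falls in char 1's range; it's byte 4 of F4 89 A3 BE = 0xBE.

0xBE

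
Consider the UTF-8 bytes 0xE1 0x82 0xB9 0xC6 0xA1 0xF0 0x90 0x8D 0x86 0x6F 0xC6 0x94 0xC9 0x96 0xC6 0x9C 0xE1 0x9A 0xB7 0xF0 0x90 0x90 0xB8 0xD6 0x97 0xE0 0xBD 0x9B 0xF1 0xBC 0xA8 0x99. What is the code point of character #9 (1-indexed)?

Offset 0: leading byte 0xE1 = 11100001 → 3-byte char #1 = E1 82 B9.
Offset 3: leading byte 0xC6 = 11000110 → 2-byte char #2 = C6 A1.
Offset 5: leading byte 0xF0 = 11110000 → 4-byte char #3 = F0 90 8D 86.
Offset 9: leading byte 0x6F = 01101111 → 1-byte char #4 = 6F.
Offset 10: leading byte 0xC6 = 11000110 → 2-byte char #5 = C6 94.
Offset 12: leading byte 0xC9 = 11001001 → 2-byte char #6 = C9 96.
Offset 14: leading byte 0xC6 = 11000110 → 2-byte char #7 = C6 9C.
Offset 16: leading byte 0xE1 = 11100001 → 3-byte char #8 = E1 9A B7.
Offset 19: leading byte 0xF0 = 11110000 → 4-byte char #9 = F0 90 90 B8.
Leading byte 0xF0 = 11110000 matches 11110xxx → 4-byte sequence.
Byte 1: 0xF0 = 11110000, payload 000 (3 bits).
Byte 2: 0x90 = 10010000 (10xxxxxx ✓), payload 010000.
Byte 3: 0x90 = 10010000 (10xxxxxx ✓), payload 010000.
Byte 4: 0xB8 = 10111000 (10xxxxxx ✓), payload 111000.
Concatenate: 000010000010000111000 = 0x10438 (21 bits → U+10438).

U+10438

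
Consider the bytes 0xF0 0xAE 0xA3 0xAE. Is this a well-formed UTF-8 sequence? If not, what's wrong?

Leading byte 0xF0 = 11110000 → 4-byte form.
Continuation bytes 0xAE=10101110, 0xA3=10100011, 0xAE=10101110 all match 10xxxxxx.
Decoded value 0x2E8EE is ≥ 0x10000 (shortest form) and not a surrogate.

valid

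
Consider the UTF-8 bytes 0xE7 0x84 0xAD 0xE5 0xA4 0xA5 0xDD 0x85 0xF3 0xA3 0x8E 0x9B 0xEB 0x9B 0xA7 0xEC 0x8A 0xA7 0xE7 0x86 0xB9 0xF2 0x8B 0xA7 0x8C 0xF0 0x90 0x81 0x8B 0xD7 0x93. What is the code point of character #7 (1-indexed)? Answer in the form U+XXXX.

Offset 0: leading byte 0xE7 = 11100111 → 3-byte char #1 = E7 84 AD.
Offset 3: leading byte 0xE5 = 11100101 → 3-byte char #2 = E5 A4 A5.
Offset 6: leading byte 0xDD = 11011101 → 2-byte char #3 = DD 85.
Offset 8: leading byte 0xF3 = 11110011 → 4-byte char #4 = F3 A3 8E 9B.
Offset 12: leading byte 0xEB = 11101011 → 3-byte char #5 = EB 9B A7.
Offset 15: leading byte 0xEC = 11101100 → 3-byte char #6 = EC 8A A7.
Offset 18: leading byte 0xE7 = 11100111 → 3-byte char #7 = E7 86 B9.
Leading byte 0xE7 = 11100111 matches 1110xxxx → 3-byte sequence.
Byte 1: 0xE7 = 11100111, payload 0111 (4 bits).
Byte 2: 0x86 = 10000110 (10xxxxxx ✓), payload 000110.
Byte 3: 0xB9 = 10111001 (10xxxxxx ✓), payload 111001.
Concatenate: 0111000110111001 = 0x71B9 (16 bits → U+71B9).

U+71B9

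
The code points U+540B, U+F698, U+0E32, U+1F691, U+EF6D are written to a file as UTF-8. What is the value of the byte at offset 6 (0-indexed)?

U+540B → 3-byte form E5 90 8B at offsets 0–2.
U+F698 → 3-byte form EF 9A 98 at offsets 3–5.
U+0E32 → 3-byte form E0 B8 B2 at offsets 6–8.
Offset 6 falls in char 3's range; it's byte 1 of E0 B8 B2 = 0xE0.

0xE0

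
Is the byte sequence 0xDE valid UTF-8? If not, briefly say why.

Leading byte 0xDE = 11011110 → 2-byte form, but only 1 byte is present.

invalid (sequence truncated)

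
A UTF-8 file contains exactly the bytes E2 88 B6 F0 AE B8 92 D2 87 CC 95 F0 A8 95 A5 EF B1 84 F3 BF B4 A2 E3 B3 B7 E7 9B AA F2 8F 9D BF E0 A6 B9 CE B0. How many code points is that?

Byte at offset 0: 0xE2 = 11100010 → 3-byte char (#1). Advance 3.
Byte at offset 3: 0xF0 = 11110000 → 4-byte char (#2). Advance 4.
Byte at offset 7: 0xD2 = 11010010 → 2-byte char (#3). Advance 2.
Byte at offset 9: 0xCC = 11001100 → 2-byte char (#4). Advance 2.
Byte at offset 11: 0xF0 = 11110000 → 4-byte char (#5). Advance 4.
Byte at offset 15: 0xEF = 11101111 → 3-byte char (#6). Advance 3.
Byte at offset 18: 0xF3 = 11110011 → 4-byte char (#7). Advance 4.
Byte at offset 22: 0xE3 = 11100011 → 3-byte char (#8). Advance 3.
Byte at offset 25: 0xE7 = 11100111 → 3-byte char (#9). Advance 3.
Byte at offset 28: 0xF2 = 11110010 → 4-byte char (#10). Advance 4.
Byte at offset 32: 0xE0 = 11100000 → 3-byte char (#11). Advance 3.
Byte at offset 35: 0xCE = 11001110 → 2-byte char (#12). Advance 2.
Reached end at offset 37 after 12 code points.

12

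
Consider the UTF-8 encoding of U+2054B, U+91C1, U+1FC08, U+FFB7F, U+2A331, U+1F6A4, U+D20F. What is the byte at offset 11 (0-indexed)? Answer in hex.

0xF3

U+2054B → 4-byte form F0 A0 95 8B at offsets 0–3.
U+91C1 → 3-byte form E9 87 81 at offsets 4–6.
U+1FC08 → 4-byte form F0 9F B0 88 at offsets 7–10.
U+FFB7F → 4-byte form F3 BF AD BF at offsets 11–14.
Offset 11 falls in char 4's range; it's byte 1 of F3 BF AD BF = 0xF3.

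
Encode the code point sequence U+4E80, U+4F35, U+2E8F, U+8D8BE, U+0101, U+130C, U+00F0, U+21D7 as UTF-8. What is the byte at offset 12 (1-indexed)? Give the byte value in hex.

1-indexed offset 12 is 0-indexed offset 11.
U+4E80 → 3-byte form E4 BA 80 at offsets 0–2.
U+4F35 → 3-byte form E4 BC B5 at offsets 3–5.
U+2E8F → 3-byte form E2 BA 8F at offsets 6–8.
U+8D8BE → 4-byte form F2 8D A2 BE at offsets 9–12.
Offset 11 falls in char 4's range; it's byte 3 of F2 8D A2 BE = 0xA2.

0xA2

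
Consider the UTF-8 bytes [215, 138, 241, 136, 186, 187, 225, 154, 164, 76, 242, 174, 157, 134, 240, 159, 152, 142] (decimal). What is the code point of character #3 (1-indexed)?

Offset 0: leading byte 0xD7 = 11010111 → 2-byte char #1 = D7 8A.
Offset 2: leading byte 0xF1 = 11110001 → 4-byte char #2 = F1 88 BA BB.
Offset 6: leading byte 0xE1 = 11100001 → 3-byte char #3 = E1 9A A4.
Leading byte 0xE1 = 11100001 matches 1110xxxx → 3-byte sequence.
Byte 1: 0xE1 = 11100001, payload 0001 (4 bits).
Byte 2: 0x9A = 10011010 (10xxxxxx ✓), payload 011010.
Byte 3: 0xA4 = 10100100 (10xxxxxx ✓), payload 100100.
Concatenate: 0001011010100100 = 0x16A4 (16 bits → U+16A4).

U+16A4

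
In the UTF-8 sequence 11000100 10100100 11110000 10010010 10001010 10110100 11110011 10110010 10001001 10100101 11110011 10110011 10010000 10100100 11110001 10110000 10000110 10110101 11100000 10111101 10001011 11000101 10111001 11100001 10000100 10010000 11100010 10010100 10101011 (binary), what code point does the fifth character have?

Offset 0: leading byte 0xC4 = 11000100 → 2-byte char #1 = C4 A4.
Offset 2: leading byte 0xF0 = 11110000 → 4-byte char #2 = F0 92 8A B4.
Offset 6: leading byte 0xF3 = 11110011 → 4-byte char #3 = F3 B2 89 A5.
Offset 10: leading byte 0xF3 = 11110011 → 4-byte char #4 = F3 B3 90 A4.
Offset 14: leading byte 0xF1 = 11110001 → 4-byte char #5 = F1 B0 86 B5.
Leading byte 0xF1 = 11110001 matches 11110xxx → 4-byte sequence.
Byte 1: 0xF1 = 11110001, payload 001 (3 bits).
Byte 2: 0xB0 = 10110000 (10xxxxxx ✓), payload 110000.
Byte 3: 0x86 = 10000110 (10xxxxxx ✓), payload 000110.
Byte 4: 0xB5 = 10110101 (10xxxxxx ✓), payload 110101.
Concatenate: 001110000000110110101 = 0x701B5 (21 bits → U+701B5).

U+701B5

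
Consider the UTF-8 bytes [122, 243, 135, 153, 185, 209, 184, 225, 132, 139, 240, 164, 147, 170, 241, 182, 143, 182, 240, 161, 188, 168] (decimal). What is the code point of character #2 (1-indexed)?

Offset 0: leading byte 0x7A = 01111010 → 1-byte char #1 = 7A.
Offset 1: leading byte 0xF3 = 11110011 → 4-byte char #2 = F3 87 99 B9.
Leading byte 0xF3 = 11110011 matches 11110xxx → 4-byte sequence.
Byte 1: 0xF3 = 11110011, payload 011 (3 bits).
Byte 2: 0x87 = 10000111 (10xxxxxx ✓), payload 000111.
Byte 3: 0x99 = 10011001 (10xxxxxx ✓), payload 011001.
Byte 4: 0xB9 = 10111001 (10xxxxxx ✓), payload 111001.
Concatenate: 011000111011001111001 = 0xC7679 (21 bits → U+C7679).

U+C7679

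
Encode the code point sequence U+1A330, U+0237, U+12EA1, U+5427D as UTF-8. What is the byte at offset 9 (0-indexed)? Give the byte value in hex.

U+1A330 → 4-byte form F0 9A 8C B0 at offsets 0–3.
U+0237 → 2-byte form C8 B7 at offsets 4–5.
U+12EA1 → 4-byte form F0 92 BA A1 at offsets 6–9.
Offset 9 falls in char 3's range; it's byte 4 of F0 92 BA A1 = 0xA1.

0xA1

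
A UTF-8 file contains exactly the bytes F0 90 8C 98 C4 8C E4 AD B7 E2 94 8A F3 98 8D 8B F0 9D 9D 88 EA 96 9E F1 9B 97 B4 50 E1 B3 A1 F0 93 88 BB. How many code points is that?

11

Byte at offset 0: 0xF0 = 11110000 → 4-byte char (#1). Advance 4.
Byte at offset 4: 0xC4 = 11000100 → 2-byte char (#2). Advance 2.
Byte at offset 6: 0xE4 = 11100100 → 3-byte char (#3). Advance 3.
Byte at offset 9: 0xE2 = 11100010 → 3-byte char (#4). Advance 3.
Byte at offset 12: 0xF3 = 11110011 → 4-byte char (#5). Advance 4.
Byte at offset 16: 0xF0 = 11110000 → 4-byte char (#6). Advance 4.
Byte at offset 20: 0xEA = 11101010 → 3-byte char (#7). Advance 3.
Byte at offset 23: 0xF1 = 11110001 → 4-byte char (#8). Advance 4.
Byte at offset 27: 0x50 = 01010000 → 1-byte char (#9). Advance 1.
Byte at offset 28: 0xE1 = 11100001 → 3-byte char (#10). Advance 3.
Byte at offset 31: 0xF0 = 11110000 → 4-byte char (#11). Advance 4.
Reached end at offset 35 after 11 code points.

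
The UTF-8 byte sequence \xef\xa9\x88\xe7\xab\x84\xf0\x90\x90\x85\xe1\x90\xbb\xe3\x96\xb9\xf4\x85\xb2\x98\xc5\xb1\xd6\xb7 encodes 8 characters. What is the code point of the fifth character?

U+35B9

Offset 0: leading byte 0xEF = 11101111 → 3-byte char #1 = EF A9 88.
Offset 3: leading byte 0xE7 = 11100111 → 3-byte char #2 = E7 AB 84.
Offset 6: leading byte 0xF0 = 11110000 → 4-byte char #3 = F0 90 90 85.
Offset 10: leading byte 0xE1 = 11100001 → 3-byte char #4 = E1 90 BB.
Offset 13: leading byte 0xE3 = 11100011 → 3-byte char #5 = E3 96 B9.
Leading byte 0xE3 = 11100011 matches 1110xxxx → 3-byte sequence.
Byte 1: 0xE3 = 11100011, payload 0011 (4 bits).
Byte 2: 0x96 = 10010110 (10xxxxxx ✓), payload 010110.
Byte 3: 0xB9 = 10111001 (10xxxxxx ✓), payload 111001.
Concatenate: 0011010110111001 = 0x35B9 (16 bits → U+35B9).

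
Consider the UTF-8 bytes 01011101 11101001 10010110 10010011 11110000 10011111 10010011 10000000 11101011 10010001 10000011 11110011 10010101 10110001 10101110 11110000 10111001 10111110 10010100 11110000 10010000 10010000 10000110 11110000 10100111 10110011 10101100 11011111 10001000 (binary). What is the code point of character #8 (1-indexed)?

Offset 0: leading byte 0x5D = 01011101 → 1-byte char #1 = 5D.
Offset 1: leading byte 0xE9 = 11101001 → 3-byte char #2 = E9 96 93.
Offset 4: leading byte 0xF0 = 11110000 → 4-byte char #3 = F0 9F 93 80.
Offset 8: leading byte 0xEB = 11101011 → 3-byte char #4 = EB 91 83.
Offset 11: leading byte 0xF3 = 11110011 → 4-byte char #5 = F3 95 B1 AE.
Offset 15: leading byte 0xF0 = 11110000 → 4-byte char #6 = F0 B9 BE 94.
Offset 19: leading byte 0xF0 = 11110000 → 4-byte char #7 = F0 90 90 86.
Offset 23: leading byte 0xF0 = 11110000 → 4-byte char #8 = F0 A7 B3 AC.
Leading byte 0xF0 = 11110000 matches 11110xxx → 4-byte sequence.
Byte 1: 0xF0 = 11110000, payload 000 (3 bits).
Byte 2: 0xA7 = 10100111 (10xxxxxx ✓), payload 100111.
Byte 3: 0xB3 = 10110011 (10xxxxxx ✓), payload 110011.
Byte 4: 0xAC = 10101100 (10xxxxxx ✓), payload 101100.
Concatenate: 000100111110011101100 = 0x27CEC (21 bits → U+27CEC).

U+27CEC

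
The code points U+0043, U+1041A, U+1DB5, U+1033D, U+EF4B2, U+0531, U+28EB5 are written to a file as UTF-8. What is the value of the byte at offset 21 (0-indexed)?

U+0043 → 1-byte form 43 at offsets 0–0.
U+1041A → 4-byte form F0 90 90 9A at offsets 1–4.
U+1DB5 → 3-byte form E1 B6 B5 at offsets 5–7.
U+1033D → 4-byte form F0 90 8C BD at offsets 8–11.
U+EF4B2 → 4-byte form F3 AF 92 B2 at offsets 12–15.
U+0531 → 2-byte form D4 B1 at offsets 16–17.
U+28EB5 → 4-byte form F0 A8 BA B5 at offsets 18–21.
Offset 21 falls in char 7's range; it's byte 4 of F0 A8 BA B5 = 0xB5.

0xB5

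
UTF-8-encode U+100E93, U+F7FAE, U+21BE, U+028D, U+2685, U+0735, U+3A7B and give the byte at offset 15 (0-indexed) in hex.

U+100E93 → 4-byte form F4 80 BA 93 at offsets 0–3.
U+F7FAE → 4-byte form F3 B7 BE AE at offsets 4–7.
U+21BE → 3-byte form E2 86 BE at offsets 8–10.
U+028D → 2-byte form CA 8D at offsets 11–12.
U+2685 → 3-byte form E2 9A 85 at offsets 13–15.
Offset 15 falls in char 5's range; it's byte 3 of E2 9A 85 = 0x85.

0x85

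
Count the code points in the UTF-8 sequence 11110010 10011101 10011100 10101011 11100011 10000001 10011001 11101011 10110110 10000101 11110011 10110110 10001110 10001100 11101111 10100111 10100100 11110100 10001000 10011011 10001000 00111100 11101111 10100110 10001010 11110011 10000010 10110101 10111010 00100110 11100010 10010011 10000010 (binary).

Byte at offset 0: 0xF2 = 11110010 → 4-byte char (#1). Advance 4.
Byte at offset 4: 0xE3 = 11100011 → 3-byte char (#2). Advance 3.
Byte at offset 7: 0xEB = 11101011 → 3-byte char (#3). Advance 3.
Byte at offset 10: 0xF3 = 11110011 → 4-byte char (#4). Advance 4.
Byte at offset 14: 0xEF = 11101111 → 3-byte char (#5). Advance 3.
Byte at offset 17: 0xF4 = 11110100 → 4-byte char (#6). Advance 4.
Byte at offset 21: 0x3C = 00111100 → 1-byte char (#7). Advance 1.
Byte at offset 22: 0xEF = 11101111 → 3-byte char (#8). Advance 3.
Byte at offset 25: 0xF3 = 11110011 → 4-byte char (#9). Advance 4.
Byte at offset 29: 0x26 = 00100110 → 1-byte char (#10). Advance 1.
Byte at offset 30: 0xE2 = 11100010 → 3-byte char (#11). Advance 3.
Reached end at offset 33 after 11 code points.

11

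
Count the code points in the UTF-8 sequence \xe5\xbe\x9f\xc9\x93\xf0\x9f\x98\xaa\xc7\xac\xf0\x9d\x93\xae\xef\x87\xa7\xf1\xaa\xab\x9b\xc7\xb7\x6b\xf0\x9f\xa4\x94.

Byte at offset 0: 0xE5 = 11100101 → 3-byte char (#1). Advance 3.
Byte at offset 3: 0xC9 = 11001001 → 2-byte char (#2). Advance 2.
Byte at offset 5: 0xF0 = 11110000 → 4-byte char (#3). Advance 4.
Byte at offset 9: 0xC7 = 11000111 → 2-byte char (#4). Advance 2.
Byte at offset 11: 0xF0 = 11110000 → 4-byte char (#5). Advance 4.
Byte at offset 15: 0xEF = 11101111 → 3-byte char (#6). Advance 3.
Byte at offset 18: 0xF1 = 11110001 → 4-byte char (#7). Advance 4.
Byte at offset 22: 0xC7 = 11000111 → 2-byte char (#8). Advance 2.
Byte at offset 24: 0x6B = 01101011 → 1-byte char (#9). Advance 1.
Byte at offset 25: 0xF0 = 11110000 → 4-byte char (#10). Advance 4.
Reached end at offset 29 after 10 code points.

10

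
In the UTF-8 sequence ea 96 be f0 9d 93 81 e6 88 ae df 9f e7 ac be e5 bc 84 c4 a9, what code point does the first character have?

Offset 0: leading byte 0xEA = 11101010 → 3-byte char #1 = EA 96 BE.
Leading byte 0xEA = 11101010 matches 1110xxxx → 3-byte sequence.
Byte 1: 0xEA = 11101010, payload 1010 (4 bits).
Byte 2: 0x96 = 10010110 (10xxxxxx ✓), payload 010110.
Byte 3: 0xBE = 10111110 (10xxxxxx ✓), payload 111110.
Concatenate: 1010010110111110 = 0xA5BE (16 bits → U+A5BE).

U+A5BE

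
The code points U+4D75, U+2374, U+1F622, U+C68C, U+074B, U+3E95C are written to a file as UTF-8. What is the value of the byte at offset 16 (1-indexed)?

1-indexed offset 16 is 0-indexed offset 15.
U+4D75 → 3-byte form E4 B5 B5 at offsets 0–2.
U+2374 → 3-byte form E2 8D B4 at offsets 3–5.
U+1F622 → 4-byte form F0 9F 98 A2 at offsets 6–9.
U+C68C → 3-byte form EC 9A 8C at offsets 10–12.
U+074B → 2-byte form DD 8B at offsets 13–14.
U+3E95C → 4-byte form F0 BE A5 9C at offsets 15–18.
Offset 15 falls in char 6's range; it's byte 1 of F0 BE A5 9C = 0xF0.

0xF0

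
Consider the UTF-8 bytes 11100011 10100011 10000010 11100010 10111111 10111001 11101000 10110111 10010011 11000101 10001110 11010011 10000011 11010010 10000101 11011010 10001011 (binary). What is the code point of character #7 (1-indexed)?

U+068B

Offset 0: leading byte 0xE3 = 11100011 → 3-byte char #1 = E3 A3 82.
Offset 3: leading byte 0xE2 = 11100010 → 3-byte char #2 = E2 BF B9.
Offset 6: leading byte 0xE8 = 11101000 → 3-byte char #3 = E8 B7 93.
Offset 9: leading byte 0xC5 = 11000101 → 2-byte char #4 = C5 8E.
Offset 11: leading byte 0xD3 = 11010011 → 2-byte char #5 = D3 83.
Offset 13: leading byte 0xD2 = 11010010 → 2-byte char #6 = D2 85.
Offset 15: leading byte 0xDA = 11011010 → 2-byte char #7 = DA 8B.
Leading byte 0xDA = 11011010 matches 110xxxxx → 2-byte sequence.
Byte 1: 0xDA = 11011010, payload 11010 (5 bits).
Byte 2: 0x8B = 10001011 (10xxxxxx ✓), payload 001011.
Concatenate: 11010001011 = 0x68B (11 bits → U+068B).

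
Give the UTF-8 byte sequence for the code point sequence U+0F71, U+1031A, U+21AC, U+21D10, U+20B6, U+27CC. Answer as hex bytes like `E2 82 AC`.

U+0F71: 3-byte form → E0 BD B1.
U+1031A: 4-byte form → F0 90 8C 9A.
U+21AC: 3-byte form → E2 86 AC.
U+21D10: 4-byte form → F0 A1 B4 90.
U+20B6: 3-byte form → E2 82 B6.
U+27CC: 3-byte form → E2 9F 8C.
Concatenated (20 bytes): E0 BD B1 F0 90 8C 9A E2 86 AC F0 A1 B4 90 E2 82 B6 E2 9F 8C.

E0 BD B1 F0 90 8C 9A E2 86 AC F0 A1 B4 90 E2 82 B6 E2 9F 8C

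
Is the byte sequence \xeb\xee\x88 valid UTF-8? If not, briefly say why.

Leading byte 0xEB = 11101011 → 3-byte form.
Byte 2 is 0xEE = 11101110, which is not 10xxxxxx — expected a continuation byte.

invalid (non-continuation byte where continuation expected)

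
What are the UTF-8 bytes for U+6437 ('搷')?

U+6437 = 0x6437 = 25655 decimal. In range U+0800–U+FFFF → 3-byte form: 1110xxxx 10xxxxxx 10xxxxxx.
Binary (16 bits): 0110010000110111.
Split 4+6+6: 0110 | 010000 | 110111.
Byte 1: 11100110 = 0xE6.
Byte 2: 10010000 = 0x90.
Byte 3: 10110111 = 0xB7.

E6 90 B7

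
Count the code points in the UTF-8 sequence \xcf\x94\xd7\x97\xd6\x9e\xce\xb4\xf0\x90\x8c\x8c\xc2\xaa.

6

Byte at offset 0: 0xCF = 11001111 → 2-byte char (#1). Advance 2.
Byte at offset 2: 0xD7 = 11010111 → 2-byte char (#2). Advance 2.
Byte at offset 4: 0xD6 = 11010110 → 2-byte char (#3). Advance 2.
Byte at offset 6: 0xCE = 11001110 → 2-byte char (#4). Advance 2.
Byte at offset 8: 0xF0 = 11110000 → 4-byte char (#5). Advance 4.
Byte at offset 12: 0xC2 = 11000010 → 2-byte char (#6). Advance 2.
Reached end at offset 14 after 6 code points.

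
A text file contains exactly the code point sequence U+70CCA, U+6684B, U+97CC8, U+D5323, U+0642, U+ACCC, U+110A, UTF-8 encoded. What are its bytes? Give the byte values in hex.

U+70CCA: 4-byte form → F1 B0 B3 8A.
U+6684B: 4-byte form → F1 A6 A1 8B.
U+97CC8: 4-byte form → F2 97 B3 88.
U+D5323: 4-byte form → F3 95 8C A3.
U+0642: 2-byte form → D9 82.
U+ACCC: 3-byte form → EA B3 8C.
U+110A: 3-byte form → E1 84 8A.
Concatenated (24 bytes): F1 B0 B3 8A F1 A6 A1 8B F2 97 B3 88 F3 95 8C A3 D9 82 EA B3 8C E1 84 8A.

F1 B0 B3 8A F1 A6 A1 8B F2 97 B3 88 F3 95 8C A3 D9 82 EA B3 8C E1 84 8A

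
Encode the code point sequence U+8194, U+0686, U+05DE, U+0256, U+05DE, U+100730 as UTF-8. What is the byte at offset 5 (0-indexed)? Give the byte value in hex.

0xD7

U+8194 → 3-byte form E8 86 94 at offsets 0–2.
U+0686 → 2-byte form DA 86 at offsets 3–4.
U+05DE → 2-byte form D7 9E at offsets 5–6.
Offset 5 falls in char 3's range; it's byte 1 of D7 9E = 0xD7.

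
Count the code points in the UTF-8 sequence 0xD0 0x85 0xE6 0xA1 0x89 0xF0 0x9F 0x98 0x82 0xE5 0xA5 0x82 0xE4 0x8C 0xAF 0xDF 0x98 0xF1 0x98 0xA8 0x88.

Byte at offset 0: 0xD0 = 11010000 → 2-byte char (#1). Advance 2.
Byte at offset 2: 0xE6 = 11100110 → 3-byte char (#2). Advance 3.
Byte at offset 5: 0xF0 = 11110000 → 4-byte char (#3). Advance 4.
Byte at offset 9: 0xE5 = 11100101 → 3-byte char (#4). Advance 3.
Byte at offset 12: 0xE4 = 11100100 → 3-byte char (#5). Advance 3.
Byte at offset 15: 0xDF = 11011111 → 2-byte char (#6). Advance 2.
Byte at offset 17: 0xF1 = 11110001 → 4-byte char (#7). Advance 4.
Reached end at offset 21 after 7 code points.

7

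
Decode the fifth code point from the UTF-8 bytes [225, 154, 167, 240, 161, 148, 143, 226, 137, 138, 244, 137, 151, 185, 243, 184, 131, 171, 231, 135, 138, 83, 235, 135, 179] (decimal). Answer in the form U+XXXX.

Offset 0: leading byte 0xE1 = 11100001 → 3-byte char #1 = E1 9A A7.
Offset 3: leading byte 0xF0 = 11110000 → 4-byte char #2 = F0 A1 94 8F.
Offset 7: leading byte 0xE2 = 11100010 → 3-byte char #3 = E2 89 8A.
Offset 10: leading byte 0xF4 = 11110100 → 4-byte char #4 = F4 89 97 B9.
Offset 14: leading byte 0xF3 = 11110011 → 4-byte char #5 = F3 B8 83 AB.
Leading byte 0xF3 = 11110011 matches 11110xxx → 4-byte sequence.
Byte 1: 0xF3 = 11110011, payload 011 (3 bits).
Byte 2: 0xB8 = 10111000 (10xxxxxx ✓), payload 111000.
Byte 3: 0x83 = 10000011 (10xxxxxx ✓), payload 000011.
Byte 4: 0xAB = 10101011 (10xxxxxx ✓), payload 101011.
Concatenate: 011111000000011101011 = 0xF80EB (21 bits → U+F80EB).

U+F80EB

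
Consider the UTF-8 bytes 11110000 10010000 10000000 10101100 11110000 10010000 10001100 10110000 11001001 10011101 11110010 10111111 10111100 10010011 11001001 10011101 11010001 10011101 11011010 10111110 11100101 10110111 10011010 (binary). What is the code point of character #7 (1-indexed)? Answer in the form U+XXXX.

U+06BE

Offset 0: leading byte 0xF0 = 11110000 → 4-byte char #1 = F0 90 80 AC.
Offset 4: leading byte 0xF0 = 11110000 → 4-byte char #2 = F0 90 8C B0.
Offset 8: leading byte 0xC9 = 11001001 → 2-byte char #3 = C9 9D.
Offset 10: leading byte 0xF2 = 11110010 → 4-byte char #4 = F2 BF BC 93.
Offset 14: leading byte 0xC9 = 11001001 → 2-byte char #5 = C9 9D.
Offset 16: leading byte 0xD1 = 11010001 → 2-byte char #6 = D1 9D.
Offset 18: leading byte 0xDA = 11011010 → 2-byte char #7 = DA BE.
Leading byte 0xDA = 11011010 matches 110xxxxx → 2-byte sequence.
Byte 1: 0xDA = 11011010, payload 11010 (5 bits).
Byte 2: 0xBE = 10111110 (10xxxxxx ✓), payload 111110.
Concatenate: 11010111110 = 0x6BE (11 bits → U+06BE).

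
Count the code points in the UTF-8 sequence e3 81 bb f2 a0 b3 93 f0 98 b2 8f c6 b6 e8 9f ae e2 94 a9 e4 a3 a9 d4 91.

Byte at offset 0: 0xE3 = 11100011 → 3-byte char (#1). Advance 3.
Byte at offset 3: 0xF2 = 11110010 → 4-byte char (#2). Advance 4.
Byte at offset 7: 0xF0 = 11110000 → 4-byte char (#3). Advance 4.
Byte at offset 11: 0xC6 = 11000110 → 2-byte char (#4). Advance 2.
Byte at offset 13: 0xE8 = 11101000 → 3-byte char (#5). Advance 3.
Byte at offset 16: 0xE2 = 11100010 → 3-byte char (#6). Advance 3.
Byte at offset 19: 0xE4 = 11100100 → 3-byte char (#7). Advance 3.
Byte at offset 22: 0xD4 = 11010100 → 2-byte char (#8). Advance 2.
Reached end at offset 24 after 8 code points.

8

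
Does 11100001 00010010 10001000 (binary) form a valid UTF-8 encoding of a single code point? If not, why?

Leading byte 0xE1 = 11100001 → 3-byte form.
Byte 2 is 0x12 = 00010010, which is not 10xxxxxx — expected a continuation byte.

invalid (non-continuation byte where continuation expected)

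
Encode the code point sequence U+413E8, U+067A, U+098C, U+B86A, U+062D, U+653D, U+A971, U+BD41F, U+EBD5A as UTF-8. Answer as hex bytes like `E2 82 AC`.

F1 81 8F A8 D9 BA E0 A6 8C EB A1 AA D8 AD E6 94 BD EA A5 B1 F2 BD 90 9F F3 AB B5 9A

U+413E8: 4-byte form → F1 81 8F A8.
U+067A: 2-byte form → D9 BA.
U+098C: 3-byte form → E0 A6 8C.
U+B86A: 3-byte form → EB A1 AA.
U+062D: 2-byte form → D8 AD.
U+653D: 3-byte form → E6 94 BD.
U+A971: 3-byte form → EA A5 B1.
U+BD41F: 4-byte form → F2 BD 90 9F.
U+EBD5A: 4-byte form → F3 AB B5 9A.
Concatenated (28 bytes): F1 81 8F A8 D9 BA E0 A6 8C EB A1 AA D8 AD E6 94 BD EA A5 B1 F2 BD 90 9F F3 AB B5 9A.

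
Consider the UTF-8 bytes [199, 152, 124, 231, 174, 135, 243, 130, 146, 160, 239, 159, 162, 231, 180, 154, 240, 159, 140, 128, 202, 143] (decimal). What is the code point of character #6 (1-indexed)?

Offset 0: leading byte 0xC7 = 11000111 → 2-byte char #1 = C7 98.
Offset 2: leading byte 0x7C = 01111100 → 1-byte char #2 = 7C.
Offset 3: leading byte 0xE7 = 11100111 → 3-byte char #3 = E7 AE 87.
Offset 6: leading byte 0xF3 = 11110011 → 4-byte char #4 = F3 82 92 A0.
Offset 10: leading byte 0xEF = 11101111 → 3-byte char #5 = EF 9F A2.
Offset 13: leading byte 0xE7 = 11100111 → 3-byte char #6 = E7 B4 9A.
Leading byte 0xE7 = 11100111 matches 1110xxxx → 3-byte sequence.
Byte 1: 0xE7 = 11100111, payload 0111 (4 bits).
Byte 2: 0xB4 = 10110100 (10xxxxxx ✓), payload 110100.
Byte 3: 0x9A = 10011010 (10xxxxxx ✓), payload 011010.
Concatenate: 0111110100011010 = 0x7D1A (16 bits → U+7D1A).

U+7D1A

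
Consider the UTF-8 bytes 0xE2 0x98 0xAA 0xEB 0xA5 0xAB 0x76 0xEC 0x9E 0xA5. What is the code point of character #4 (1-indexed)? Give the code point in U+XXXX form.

U+C7A5

Offset 0: leading byte 0xE2 = 11100010 → 3-byte char #1 = E2 98 AA.
Offset 3: leading byte 0xEB = 11101011 → 3-byte char #2 = EB A5 AB.
Offset 6: leading byte 0x76 = 01110110 → 1-byte char #3 = 76.
Offset 7: leading byte 0xEC = 11101100 → 3-byte char #4 = EC 9E A5.
Leading byte 0xEC = 11101100 matches 1110xxxx → 3-byte sequence.
Byte 1: 0xEC = 11101100, payload 1100 (4 bits).
Byte 2: 0x9E = 10011110 (10xxxxxx ✓), payload 011110.
Byte 3: 0xA5 = 10100101 (10xxxxxx ✓), payload 100101.
Concatenate: 1100011110100101 = 0xC7A5 (16 bits → U+C7A5).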